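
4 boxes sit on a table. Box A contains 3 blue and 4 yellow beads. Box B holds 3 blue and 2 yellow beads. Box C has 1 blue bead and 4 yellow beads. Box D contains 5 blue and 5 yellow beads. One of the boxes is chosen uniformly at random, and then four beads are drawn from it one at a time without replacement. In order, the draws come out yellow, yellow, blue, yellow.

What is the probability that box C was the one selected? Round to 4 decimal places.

0.5793

The likelihood of the observed sequence under each hypothesis: P(data | box A) = (4/7)(3/6)(3/5)(2/4) = 3/35; P(data | box B) = (2/5)(1/4)(3/3)(0/2) = 0; P(data | box C) = (4/5)(3/4)(1/3)(2/2) = 1/5; P(data | box D) = (5/10)(4/9)(5/8)(3/7) = 5/84.
Multiplying each by its prior: 1/4 · 3/35 = 3/140, 1/4 · 0 = 0, 1/4 · 1/5 = 1/20, 1/4 · 5/84 = 5/336; with total 29/336.
So P(box C | data) = (1/20) / (29/336) = 84/145.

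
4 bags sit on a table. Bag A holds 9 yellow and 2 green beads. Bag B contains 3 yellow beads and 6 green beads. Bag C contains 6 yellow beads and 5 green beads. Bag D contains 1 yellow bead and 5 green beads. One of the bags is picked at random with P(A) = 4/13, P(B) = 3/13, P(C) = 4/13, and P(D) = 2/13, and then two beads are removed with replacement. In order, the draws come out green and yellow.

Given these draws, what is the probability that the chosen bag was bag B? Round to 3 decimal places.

Compute the likelihood of the observed sequence for each case: P(data | bag A) = (2/11)(9/11) = 0.14876; P(data | bag B) = (6/9)(3/9) = 0.22222; P(data | bag C) = (5/11)(6/11) = 0.24793; P(data | bag D) = (5/6)(1/6) = 0.13889.
The prior-weighted likelihoods are 4/13 · 0.14876 = 0.045772, 3/13 · 0.22222 = 0.051282, 4/13 · 0.24793 = 0.076287, 2/13 · 0.13889 = 0.021368; summing to 0.19471.
Hence P(bag B | data) = (0.051282) / (0.19471) = 0.26338.

0.263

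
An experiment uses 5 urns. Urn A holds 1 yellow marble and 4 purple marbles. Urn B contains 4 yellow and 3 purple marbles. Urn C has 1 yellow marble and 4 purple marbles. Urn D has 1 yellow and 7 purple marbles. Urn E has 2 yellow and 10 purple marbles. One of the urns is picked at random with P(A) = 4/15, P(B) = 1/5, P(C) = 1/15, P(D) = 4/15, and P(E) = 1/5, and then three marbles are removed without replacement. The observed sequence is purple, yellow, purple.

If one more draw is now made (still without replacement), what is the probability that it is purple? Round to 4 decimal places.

The likelihood of the observed sequence under each hypothesis: P(data | urn A) = (4/5)(1/4)(3/3) = 0.2; P(data | urn B) = (3/7)(4/6)(2/5) = 0.11429; P(data | urn C) = (4/5)(1/4)(3/3) = 0.2; P(data | urn D) = (7/8)(1/7)(6/6) = 0.125; P(data | urn E) = (10/12)(2/11)(9/10) = 0.13636.
The prior-weighted likelihoods are 4/15 · 0.2 = 0.053333, 1/5 · 0.11429 = 0.022857, 1/15 · 0.2 = 0.013333, 4/15 · 0.125 = 0.033333, 1/5 · 0.13636 = 0.027273; with total 0.15013.
Normalising, the posterior is P(urn A | data) = 0.35525, P(urn B | data) = 0.15225, P(urn C | data) = 0.088812, P(urn D | data) = 0.22203, P(urn E | data) = 0.18166.
Averaging over the posterior, P(purple next | data) = (1)(0.35525) + (1/4)(0.15225) + (1)(0.088812) + (1)(0.22203) + (8/9)(0.18166) = 0.86563.

0.8656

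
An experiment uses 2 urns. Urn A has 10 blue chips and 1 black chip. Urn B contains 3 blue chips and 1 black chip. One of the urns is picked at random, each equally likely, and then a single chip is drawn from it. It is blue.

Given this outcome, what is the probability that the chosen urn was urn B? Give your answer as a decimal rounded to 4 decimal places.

0.4521

For each hypothesis, P(data | H) works out to: P(data | urn A) = (10/11) = 10/11; P(data | urn B) = (3/4) = 3/4.
The prior-weighted likelihoods are 1/2 · 10/11 = 5/11, 1/2 · 3/4 = 3/8; with total 73/88.
So P(urn B | data) = (3/8) / (73/88) = 33/73.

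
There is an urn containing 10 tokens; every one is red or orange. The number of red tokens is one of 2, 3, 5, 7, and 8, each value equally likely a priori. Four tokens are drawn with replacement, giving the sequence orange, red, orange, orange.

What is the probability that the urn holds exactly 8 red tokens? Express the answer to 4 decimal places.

Compute the likelihood of the observed sequence for each case: P(data | r = 2) = (8/10)(2/10)(8/10)(8/10) = 0.1024; P(data | r = 3) = (7/10)(3/10)(7/10)(7/10) = 0.1029; P(data | r = 5) = (5/10)(5/10)(5/10)(5/10) = 0.0625; P(data | r = 7) = (3/10)(7/10)(3/10)(3/10) = 0.0189; P(data | r = 8) = (2/10)(8/10)(2/10)(2/10) = 0.0064.
Weighting by the prior gives 1/5 · 0.1024 = 0.02048, 1/5 · 0.1029 = 0.02058, 1/5 · 0.0625 = 0.0125, 1/5 · 0.0189 = 0.00378, 1/5 · 0.0064 = 0.00128; these sum to 0.05862.
Therefore the posterior P(r = 8 | data) = (0.00128) / (0.05862) = 0.021836.

0.0218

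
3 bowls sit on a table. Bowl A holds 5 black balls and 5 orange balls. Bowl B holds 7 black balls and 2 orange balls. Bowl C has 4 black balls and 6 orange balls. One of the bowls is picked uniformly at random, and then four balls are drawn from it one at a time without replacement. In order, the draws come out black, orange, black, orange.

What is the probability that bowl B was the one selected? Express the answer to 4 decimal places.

0.1556

The likelihood of the observed sequence under each hypothesis: P(data | bowl A) = (5/10)(5/9)(4/8)(4/7) = 5/63; P(data | bowl B) = (7/9)(2/8)(6/7)(1/6) = 1/36; P(data | bowl C) = (4/10)(6/9)(3/8)(5/7) = 1/14.
The prior-weighted likelihoods are 1/3 · 5/63 = 5/189, 1/3 · 1/36 = 1/108, 1/3 · 1/14 = 1/42; these sum to 5/84.
So P(bowl B | data) = (1/108) / (5/84) = 7/45.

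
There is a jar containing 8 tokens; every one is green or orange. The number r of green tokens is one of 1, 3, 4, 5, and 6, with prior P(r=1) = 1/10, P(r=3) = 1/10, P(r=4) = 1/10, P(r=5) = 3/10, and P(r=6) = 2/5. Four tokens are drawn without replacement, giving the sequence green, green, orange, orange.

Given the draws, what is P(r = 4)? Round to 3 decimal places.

0.167

For each hypothesis, P(data | H) works out to: P(data | r = 1) = (1/8)(0/7) = 0; P(data | r = 3) = (3/8)(2/7)(5/6)(4/5) = 1/14; P(data | r = 4) = (4/8)(3/7)(4/6)(3/5) = 3/35; P(data | r = 5) = (5/8)(4/7)(3/6)(2/5) = 1/14; P(data | r = 6) = (6/8)(5/7)(2/6)(1/5) = 1/28.
Multiplying each by its prior: 1/10 · 0 = 0, 1/10 · 1/14 = 1/140, 1/10 · 3/35 = 3/350, 3/10 · 1/14 = 3/140, 2/5 · 1/28 = 1/70; these sum to 9/175.
By Bayes' rule, P(r = 4 | data) = (3/350) / (9/175) = 1/6.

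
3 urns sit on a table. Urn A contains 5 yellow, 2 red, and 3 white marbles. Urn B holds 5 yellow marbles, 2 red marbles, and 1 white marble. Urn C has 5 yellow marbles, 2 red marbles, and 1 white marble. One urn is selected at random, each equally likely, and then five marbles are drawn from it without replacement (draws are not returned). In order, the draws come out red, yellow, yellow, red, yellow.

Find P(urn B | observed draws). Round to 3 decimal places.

0.450

Under each hypothesis, the probability of the observed sequence is: P(data | urn A) = (2/10)(5/9)(4/8)(1/7)(3/6) = 1/252; P(data | urn B) = (2/8)(5/7)(4/6)(1/5)(3/4) = 1/56; P(data | urn C) = (2/8)(5/7)(4/6)(1/5)(3/4) = 1/56.
Weighting by the prior gives 1/3 · 1/252 = 1/756, 1/3 · 1/56 = 1/168, 1/3 · 1/56 = 1/168; summing to 5/378.
By Bayes' rule, P(urn B | data) = (1/168) / (5/378) = 9/20.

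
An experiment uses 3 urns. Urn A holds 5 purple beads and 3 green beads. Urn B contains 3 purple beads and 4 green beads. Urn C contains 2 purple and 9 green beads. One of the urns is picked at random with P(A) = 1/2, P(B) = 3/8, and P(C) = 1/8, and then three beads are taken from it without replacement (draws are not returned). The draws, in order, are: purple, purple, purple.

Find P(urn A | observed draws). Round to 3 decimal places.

0.893

For each hypothesis, P(data | H) works out to: P(data | urn A) = (5/8)(4/7)(3/6) = 5/28; P(data | urn B) = (3/7)(2/6)(1/5) = 1/35; P(data | urn C) = (2/11)(1/10)(0/9) = 0.
Weighting by the prior gives 1/2 · 5/28 = 5/56, 3/8 · 1/35 = 3/280, 1/8 · 0 = 0; these sum to 1/10.
Hence P(urn A | data) = (5/56) / (1/10) = 25/28.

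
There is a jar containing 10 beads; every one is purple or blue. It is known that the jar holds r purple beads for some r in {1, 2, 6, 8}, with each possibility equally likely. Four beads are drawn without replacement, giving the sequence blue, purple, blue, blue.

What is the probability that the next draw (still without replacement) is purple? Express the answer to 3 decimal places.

For each hypothesis, P(data | H) works out to: P(data | r = 1) = (9/10)(1/9)(8/8)(7/7) = 1/10; P(data | r = 2) = (8/10)(2/9)(7/8)(6/7) = 2/15; P(data | r = 6) = (4/10)(6/9)(3/8)(2/7) = 1/35; P(data | r = 8) = (2/10)(8/9)(1/8)(0/7) = 0.
Weighting by the prior gives 1/4 · 1/10 = 1/40, 1/4 · 2/15 = 1/30, 1/4 · 1/35 = 1/140, 1/4 · 0 = 0; these sum to 11/168.
Dividing through by the total gives posterior P(r = 1 | data) = 21/55, P(r = 2 | data) = 28/55, P(r = 6 | data) = 6/55, P(r = 8 | data) = 0.
So P(purple next | data) = Σ P(purple next | H) P(H | data) = (0)(21/55) + (1/6)(28/55) + (5/6)(6/55) = 29/165.

0.176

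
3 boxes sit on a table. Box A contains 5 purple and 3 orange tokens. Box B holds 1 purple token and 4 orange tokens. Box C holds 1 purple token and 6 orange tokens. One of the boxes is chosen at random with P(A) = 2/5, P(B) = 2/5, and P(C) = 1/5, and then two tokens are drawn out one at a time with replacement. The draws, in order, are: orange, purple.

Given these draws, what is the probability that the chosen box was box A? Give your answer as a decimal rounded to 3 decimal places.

0.514

Compute the likelihood of the observed sequence for each case: P(data | box A) = (3/8)(5/8) = 0.23438; P(data | box B) = (4/5)(1/5) = 0.16; P(data | box C) = (6/7)(1/7) = 0.12245.
The prior-weighted likelihoods are 2/5 · 0.23438 = 0.09375, 2/5 · 0.16 = 0.064, 1/5 · 0.12245 = 0.02449; summing to 0.18224.
By Bayes' rule, P(box A | data) = (0.09375) / (0.18224) = 0.51443.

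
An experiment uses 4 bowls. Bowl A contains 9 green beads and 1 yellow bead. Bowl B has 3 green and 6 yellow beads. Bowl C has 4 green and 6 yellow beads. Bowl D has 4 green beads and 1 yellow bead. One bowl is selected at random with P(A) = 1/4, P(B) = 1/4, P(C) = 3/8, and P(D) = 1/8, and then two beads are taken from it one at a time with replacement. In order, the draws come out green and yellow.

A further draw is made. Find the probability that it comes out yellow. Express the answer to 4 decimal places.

0.5173

Compute the likelihood of the observed sequence for each case: P(data | bowl A) = (9/10)(1/10) = 0.09; P(data | bowl B) = (3/9)(6/9) = 0.22222; P(data | bowl C) = (4/10)(6/10) = 0.24; P(data | bowl D) = (4/5)(1/5) = 0.16.
Multiplying each by its prior: 1/4 · 0.09 = 0.0225, 1/4 · 0.22222 = 0.055556, 3/8 · 0.24 = 0.09, 1/8 · 0.16 = 0.02; summing to 0.18806.
Normalising, the posterior is P(bowl A | data) = 0.11965, P(bowl B | data) = 0.29542, P(bowl C | data) = 0.47858, P(bowl D | data) = 0.10635.
The predictive probability is P(yellow next | data) = (1/10)(0.11965) + (2/3)(0.29542) + (3/5)(0.47858) + (1/5)(0.10635) = 0.51733.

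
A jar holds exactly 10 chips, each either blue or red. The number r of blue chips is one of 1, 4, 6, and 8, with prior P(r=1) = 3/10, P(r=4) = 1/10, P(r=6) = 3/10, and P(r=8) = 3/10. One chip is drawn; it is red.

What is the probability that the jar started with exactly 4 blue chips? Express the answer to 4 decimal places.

For each hypothesis, P(data | H) works out to: P(data | r = 1) = (9/10) = 9/10; P(data | r = 4) = (6/10) = 3/5; P(data | r = 6) = (4/10) = 2/5; P(data | r = 8) = (2/10) = 1/5.
The prior-weighted likelihoods are 3/10 · 9/10 = 27/100, 1/10 · 3/5 = 3/50, 3/10 · 2/5 = 3/25, 3/10 · 1/5 = 3/50; summing to 51/100.
So P(r = 4 | data) = (3/50) / (51/100) = 2/17.

0.1176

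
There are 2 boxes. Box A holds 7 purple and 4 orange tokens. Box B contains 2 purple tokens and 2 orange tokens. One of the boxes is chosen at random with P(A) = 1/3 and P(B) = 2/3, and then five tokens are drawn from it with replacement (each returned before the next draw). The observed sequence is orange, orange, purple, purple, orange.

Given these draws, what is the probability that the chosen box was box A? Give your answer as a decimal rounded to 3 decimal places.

For each hypothesis, P(data | H) works out to: P(data | box A) = (4/11)(4/11)(7/11)(7/11)(4/11) = 0.019472; P(data | box B) = (2/4)(2/4)(2/4)(2/4)(2/4) = 0.03125.
Multiplying each by its prior: 1/3 · 0.019472 = 0.0064907, 2/3 · 0.03125 = 0.020833; these sum to 0.027324.
Hence P(box A | data) = (0.0064907) / (0.027324) = 0.23755.

0.238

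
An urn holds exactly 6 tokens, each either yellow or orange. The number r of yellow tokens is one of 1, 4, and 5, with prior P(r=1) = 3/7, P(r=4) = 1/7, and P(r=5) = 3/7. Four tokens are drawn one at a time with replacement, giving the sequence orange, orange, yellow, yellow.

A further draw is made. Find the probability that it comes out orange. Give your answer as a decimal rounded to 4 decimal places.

For each hypothesis, P(data | H) works out to: P(data | r = 1) = (5/6)(5/6)(1/6)(1/6) = 0.01929; P(data | r = 4) = (2/6)(2/6)(4/6)(4/6) = 0.049383; P(data | r = 5) = (1/6)(1/6)(5/6)(5/6) = 0.01929.
Multiplying each by its prior: 3/7 · 0.01929 = 0.0082672, 1/7 · 0.049383 = 0.0070547, 3/7 · 0.01929 = 0.0082672; with total 0.023589.
Normalising, the posterior is P(r = 1 | data) = 0.35047, P(r = 4 | data) = 0.29907, P(r = 5 | data) = 0.35047.
Averaging over the posterior, P(orange next | data) = (5/6)(0.35047) + (1/3)(0.29907) + (1/6)(0.35047) = 0.45016.

0.4502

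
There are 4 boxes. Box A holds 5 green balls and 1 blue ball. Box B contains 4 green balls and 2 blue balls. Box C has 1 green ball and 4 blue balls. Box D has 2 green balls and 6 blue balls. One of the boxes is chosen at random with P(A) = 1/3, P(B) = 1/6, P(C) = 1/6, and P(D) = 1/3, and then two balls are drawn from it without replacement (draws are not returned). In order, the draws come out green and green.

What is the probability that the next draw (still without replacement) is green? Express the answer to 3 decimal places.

For each hypothesis, P(data | H) works out to: P(data | box A) = (5/6)(4/5) = 0.66667; P(data | box B) = (4/6)(3/5) = 0.4; P(data | box C) = (1/5)(0/4) = 0; P(data | box D) = (2/8)(1/7) = 0.035714.
Weighting by the prior gives 1/3 · 0.66667 = 0.22222, 1/6 · 0.4 = 0.066667, 1/6 · 0 = 0, 1/3 · 0.035714 = 0.011905; summing to 0.30079.
Normalising, the posterior is P(box A | data) = 0.73879, P(box B | data) = 0.22164, P(box C | data) = 0, P(box D | data) = 0.039578.
So P(green next | data) = Σ P(green next | H) P(H | data) = (3/4)(0.73879) + (1/2)(0.22164) + (0)(0.039578) = 0.66491.

0.665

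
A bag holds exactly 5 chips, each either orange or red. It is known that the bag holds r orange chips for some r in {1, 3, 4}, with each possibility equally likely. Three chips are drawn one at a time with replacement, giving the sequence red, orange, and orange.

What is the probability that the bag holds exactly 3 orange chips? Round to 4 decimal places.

0.4737

Under each hypothesis, the probability of the observed sequence is: P(data | r = 1) = (4/5)(1/5)(1/5) = 4/125; P(data | r = 3) = (2/5)(3/5)(3/5) = 18/125; P(data | r = 4) = (1/5)(4/5)(4/5) = 16/125.
Weighting by the prior gives 1/3 · 4/125 = 4/375, 1/3 · 18/125 = 6/125, 1/3 · 16/125 = 16/375; with total 38/375.
Hence P(r = 3 | data) = (6/125) / (38/375) = 9/19.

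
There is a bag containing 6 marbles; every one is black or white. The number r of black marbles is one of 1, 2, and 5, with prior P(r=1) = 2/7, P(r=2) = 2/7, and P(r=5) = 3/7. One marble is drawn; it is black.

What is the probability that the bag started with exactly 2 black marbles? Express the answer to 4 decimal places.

0.1905

For each hypothesis, P(data | H) works out to: P(data | r = 1) = (1/6) = 1/6; P(data | r = 2) = (2/6) = 1/3; P(data | r = 5) = (5/6) = 5/6.
Weighting by the prior gives 2/7 · 1/6 = 1/21, 2/7 · 1/3 = 2/21, 3/7 · 5/6 = 5/14; summing to 1/2.
So P(r = 2 | data) = (2/21) / (1/2) = 4/21.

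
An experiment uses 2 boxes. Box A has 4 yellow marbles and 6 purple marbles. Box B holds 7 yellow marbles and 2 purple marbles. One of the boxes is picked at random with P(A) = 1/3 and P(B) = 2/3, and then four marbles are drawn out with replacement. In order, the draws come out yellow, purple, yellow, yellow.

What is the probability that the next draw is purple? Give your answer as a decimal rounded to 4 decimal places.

For each hypothesis, P(data | H) works out to: P(data | box A) = (4/10)(6/10)(4/10)(4/10) = 0.0384; P(data | box B) = (7/9)(2/9)(7/9)(7/9) = 0.10456.
The prior-weighted likelihoods are 1/3 · 0.0384 = 0.0128, 2/3 · 0.10456 = 0.069705; summing to 0.082505.
The posterior is then P(box A | data) = 0.15514, P(box B | data) = 0.84486.
So P(purple next | data) = Σ P(purple next | H) P(H | data) = (3/5)(0.15514) + (2/9)(0.84486) = 0.28083.

0.2808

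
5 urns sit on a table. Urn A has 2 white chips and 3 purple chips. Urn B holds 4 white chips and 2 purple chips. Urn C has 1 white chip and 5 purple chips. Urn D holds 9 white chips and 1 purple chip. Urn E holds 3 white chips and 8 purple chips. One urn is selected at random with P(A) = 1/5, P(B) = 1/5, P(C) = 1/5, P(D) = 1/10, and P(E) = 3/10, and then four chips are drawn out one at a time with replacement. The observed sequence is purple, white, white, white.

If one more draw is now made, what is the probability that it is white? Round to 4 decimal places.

For each hypothesis, P(data | H) works out to: P(data | urn A) = (3/5)(2/5)(2/5)(2/5) = 0.0384; P(data | urn B) = (2/6)(4/6)(4/6)(4/6) = 0.098765; P(data | urn C) = (5/6)(1/6)(1/6)(1/6) = 0.003858; P(data | urn D) = (1/10)(9/10)(9/10)(9/10) = 0.0729; P(data | urn E) = (8/11)(3/11)(3/11)(3/11) = 0.014753.
The prior-weighted likelihoods are 1/5 · 0.0384 = 0.00768, 1/5 · 0.098765 = 0.019753, 1/5 · 0.003858 = 0.0007716, 1/10 · 0.0729 = 0.00729, 3/10 · 0.014753 = 0.0044259; summing to 0.039921.
Normalising, the posterior is P(urn A | data) = 0.19238, P(urn B | data) = 0.49481, P(urn C | data) = 0.019328, P(urn D | data) = 0.18261, P(urn E | data) = 0.11087.
So P(white next | data) = Σ P(white next | H) P(H | data) = (2/5)(0.19238) + (2/3)(0.49481) + (1/6)(0.019328) + (9/10)(0.18261) + (3/11)(0.11087) = 0.60463.

0.6046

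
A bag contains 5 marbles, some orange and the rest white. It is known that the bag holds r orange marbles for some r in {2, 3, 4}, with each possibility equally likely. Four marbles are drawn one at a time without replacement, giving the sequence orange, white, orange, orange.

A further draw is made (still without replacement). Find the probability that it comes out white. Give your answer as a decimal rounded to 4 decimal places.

The likelihood of the observed sequence under each hypothesis: P(data | r = 2) = (2/5)(3/4)(1/3)(0/2) = 0; P(data | r = 3) = (3/5)(2/4)(2/3)(1/2) = 1/10; P(data | r = 4) = (4/5)(1/4)(3/3)(2/2) = 1/5.
Weighting by the prior gives 1/3 · 0 = 0, 1/3 · 1/10 = 1/30, 1/3 · 1/5 = 1/15; these sum to 1/10.
The posterior is then P(r = 2 | data) = 0, P(r = 3 | data) = 1/3, P(r = 4 | data) = 2/3.
Averaging over the posterior, P(white next | data) = (1)(1/3) + (0)(2/3) = 1/3.

0.3333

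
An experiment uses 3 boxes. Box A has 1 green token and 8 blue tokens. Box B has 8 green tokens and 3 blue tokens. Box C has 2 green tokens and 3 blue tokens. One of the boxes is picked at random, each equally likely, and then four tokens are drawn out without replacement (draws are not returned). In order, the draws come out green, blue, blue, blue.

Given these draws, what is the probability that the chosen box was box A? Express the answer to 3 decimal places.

For each hypothesis, P(data | H) works out to: P(data | box A) = (1/9)(8/8)(7/7)(6/6) = 1/9; P(data | box B) = (8/11)(3/10)(2/9)(1/8) = 1/165; P(data | box C) = (2/5)(3/4)(2/3)(1/2) = 1/10.
Weighting by the prior gives 1/3 · 1/9 = 1/27, 1/3 · 1/165 = 1/495, 1/3 · 1/10 = 1/30; summing to 43/594.
Hence P(box A | data) = (1/27) / (43/594) = 22/43.

0.512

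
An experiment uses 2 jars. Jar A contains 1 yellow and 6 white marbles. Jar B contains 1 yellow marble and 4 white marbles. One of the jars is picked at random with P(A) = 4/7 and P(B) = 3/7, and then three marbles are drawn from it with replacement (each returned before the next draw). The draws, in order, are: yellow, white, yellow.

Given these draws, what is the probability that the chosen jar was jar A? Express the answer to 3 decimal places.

0.422

Compute the likelihood of the observed sequence for each case: P(data | jar A) = (1/7)(6/7)(1/7) = 0.017493; P(data | jar B) = (1/5)(4/5)(1/5) = 0.032.
The prior-weighted likelihoods are 4/7 · 0.017493 = 0.0099958, 3/7 · 0.032 = 0.013714; these sum to 0.02371.
Hence P(jar A | data) = (0.0099958) / (0.02371) = 0.42159.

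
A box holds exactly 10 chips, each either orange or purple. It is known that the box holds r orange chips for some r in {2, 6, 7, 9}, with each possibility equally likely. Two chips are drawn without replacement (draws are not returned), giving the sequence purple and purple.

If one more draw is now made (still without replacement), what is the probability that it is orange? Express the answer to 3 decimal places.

The likelihood of the observed sequence under each hypothesis: P(data | r = 2) = (8/10)(7/9) = 28/45; P(data | r = 6) = (4/10)(3/9) = 2/15; P(data | r = 7) = (3/10)(2/9) = 1/15; P(data | r = 9) = (1/10)(0/9) = 0.
Multiplying each by its prior: 1/4 · 28/45 = 7/45, 1/4 · 2/15 = 1/30, 1/4 · 1/15 = 1/60, 1/4 · 0 = 0; summing to 37/180.
Dividing through by the total gives posterior P(r = 2 | data) = 28/37, P(r = 6 | data) = 6/37, P(r = 7 | data) = 3/37, P(r = 9 | data) = 0.
So P(orange next | data) = Σ P(orange next | H) P(H | data) = (1/4)(28/37) + (3/4)(6/37) + (7/8)(3/37) = 113/296.

0.382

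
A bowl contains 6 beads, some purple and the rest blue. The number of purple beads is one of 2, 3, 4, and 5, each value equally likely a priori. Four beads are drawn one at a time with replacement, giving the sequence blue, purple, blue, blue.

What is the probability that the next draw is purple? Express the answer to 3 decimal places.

Compute the likelihood of the observed sequence for each case: P(data | r = 2) = (4/6)(2/6)(4/6)(4/6) = 0.098765; P(data | r = 3) = (3/6)(3/6)(3/6)(3/6) = 0.0625; P(data | r = 4) = (2/6)(4/6)(2/6)(2/6) = 0.024691; P(data | r = 5) = (1/6)(5/6)(1/6)(1/6) = 0.003858.
Multiplying each by its prior: 1/4 · 0.098765 = 0.024691, 1/4 · 0.0625 = 0.015625, 1/4 · 0.024691 = 0.0061728, 1/4 · 0.003858 = 0.00096451; these sum to 0.047454.
Normalising, the posterior is P(r = 2 | data) = 0.52033, P(r = 3 | data) = 0.32927, P(r = 4 | data) = 0.13008, P(r = 5 | data) = 0.020325.
Averaging over the posterior, P(purple next | data) = (1/3)(0.52033) + (1/2)(0.32927) + (2/3)(0.13008) + (5/6)(0.020325) = 0.44173.

0.442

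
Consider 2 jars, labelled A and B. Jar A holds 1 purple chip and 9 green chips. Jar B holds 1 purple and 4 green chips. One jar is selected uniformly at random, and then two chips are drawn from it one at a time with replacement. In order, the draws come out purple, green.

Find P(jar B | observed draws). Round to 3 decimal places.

For each hypothesis, P(data | H) works out to: P(data | jar A) = (1/10)(9/10) = 9/100; P(data | jar B) = (1/5)(4/5) = 4/25.
The prior-weighted likelihoods are 1/2 · 9/100 = 9/200, 1/2 · 4/25 = 2/25; these sum to 1/8.
So P(jar B | data) = (2/25) / (1/8) = 16/25.

0.640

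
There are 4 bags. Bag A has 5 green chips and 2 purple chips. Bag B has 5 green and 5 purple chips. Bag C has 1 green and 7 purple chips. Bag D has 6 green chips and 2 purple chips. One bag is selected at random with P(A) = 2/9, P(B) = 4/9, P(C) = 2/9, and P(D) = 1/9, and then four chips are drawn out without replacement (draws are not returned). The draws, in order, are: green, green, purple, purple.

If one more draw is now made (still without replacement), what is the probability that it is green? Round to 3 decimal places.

0.646

Under each hypothesis, the probability of the observed sequence is: P(data | bag A) = (5/7)(4/6)(2/5)(1/4) = 0.047619; P(data | bag B) = (5/10)(4/9)(5/8)(4/7) = 0.079365; P(data | bag C) = (1/8)(0/7) = 0; P(data | bag D) = (6/8)(5/7)(2/6)(1/5) = 0.035714.
Multiplying each by its prior: 2/9 · 0.047619 = 0.010582, 4/9 · 0.079365 = 0.035273, 2/9 · 0 = 0, 1/9 · 0.035714 = 0.0039683; these sum to 0.049824.
Dividing through by the total gives posterior P(bag A | data) = 0.21239, P(bag B | data) = 0.70796, P(bag C | data) = 0, P(bag D | data) = 0.079646.
Averaging over the posterior, P(green next | data) = (1)(0.21239) + (1/2)(0.70796) + (1)(0.079646) = 0.64602.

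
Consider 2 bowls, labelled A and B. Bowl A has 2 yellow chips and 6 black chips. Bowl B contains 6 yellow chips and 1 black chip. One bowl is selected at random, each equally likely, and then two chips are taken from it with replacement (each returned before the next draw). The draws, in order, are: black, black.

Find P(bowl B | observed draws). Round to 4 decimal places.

0.0350

Under each hypothesis, the probability of the observed sequence is: P(data | bowl A) = (6/8)(6/8) = 0.5625; P(data | bowl B) = (1/7)(1/7) = 0.020408.
Weighting by the prior gives 1/2 · 0.5625 = 0.28125, 1/2 · 0.020408 = 0.010204; summing to 0.29145.
So P(bowl B | data) = (0.010204) / (0.29145) = 0.035011.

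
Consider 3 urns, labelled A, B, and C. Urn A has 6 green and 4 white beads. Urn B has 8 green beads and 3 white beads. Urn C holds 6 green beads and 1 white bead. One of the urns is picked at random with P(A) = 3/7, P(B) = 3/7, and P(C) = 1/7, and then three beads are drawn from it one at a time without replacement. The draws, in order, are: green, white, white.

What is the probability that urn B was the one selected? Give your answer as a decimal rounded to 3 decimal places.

For each hypothesis, P(data | H) works out to: P(data | urn A) = (6/10)(4/9)(3/8) = 1/10; P(data | urn B) = (8/11)(3/10)(2/9) = 8/165; P(data | urn C) = (6/7)(1/6)(0/5) = 0.
Multiplying each by its prior: 3/7 · 1/10 = 3/70, 3/7 · 8/165 = 8/385, 1/7 · 0 = 0; summing to 7/110.
Therefore the posterior P(urn B | data) = (8/385) / (7/110) = 16/49.

0.327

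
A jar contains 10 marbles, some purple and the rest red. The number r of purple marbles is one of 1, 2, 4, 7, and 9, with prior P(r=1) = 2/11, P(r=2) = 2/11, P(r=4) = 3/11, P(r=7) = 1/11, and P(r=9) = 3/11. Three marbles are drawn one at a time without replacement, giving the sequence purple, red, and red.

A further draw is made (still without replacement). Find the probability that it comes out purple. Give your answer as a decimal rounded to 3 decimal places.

0.289

Under each hypothesis, the probability of the observed sequence is: P(data | r = 1) = (1/10)(9/9)(8/8) = 0.1; P(data | r = 2) = (2/10)(8/9)(7/8) = 0.15556; P(data | r = 4) = (4/10)(6/9)(5/8) = 0.16667; P(data | r = 7) = (7/10)(3/9)(2/8) = 0.058333; P(data | r = 9) = (9/10)(1/9)(0/8) = 0.
The prior-weighted likelihoods are 2/11 · 0.1 = 0.018182, 2/11 · 0.15556 = 0.028283, 3/11 · 0.16667 = 0.045455, 1/11 · 0.058333 = 0.005303, 3/11 · 0 = 0; with total 0.097222.
The posterior is then P(r = 1 | data) = 0.18701, P(r = 2 | data) = 0.29091, P(r = 4 | data) = 0.46753, P(r = 7 | data) = 0.054545, P(r = 9 | data) = 0.
The predictive probability is P(purple next | data) = (0)(0.18701) + (1/7)(0.29091) + (3/7)(0.46753) + (6/7)(0.054545) = 0.28868.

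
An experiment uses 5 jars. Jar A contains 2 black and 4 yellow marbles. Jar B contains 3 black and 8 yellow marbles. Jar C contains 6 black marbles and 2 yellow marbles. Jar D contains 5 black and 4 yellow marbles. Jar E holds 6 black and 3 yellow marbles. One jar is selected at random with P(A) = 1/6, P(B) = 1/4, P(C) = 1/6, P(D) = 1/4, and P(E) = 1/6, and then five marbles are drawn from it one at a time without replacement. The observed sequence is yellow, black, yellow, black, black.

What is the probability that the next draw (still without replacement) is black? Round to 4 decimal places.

0.6539

For each hypothesis, P(data | H) works out to: P(data | jar A) = (4/6)(2/5)(3/4)(1/3)(0/2) = 0; P(data | jar B) = (8/11)(3/10)(7/9)(2/8)(1/7) = 0.0060606; P(data | jar C) = (2/8)(6/7)(1/6)(5/5)(4/4) = 0.035714; P(data | jar D) = (4/9)(5/8)(3/7)(4/6)(3/5) = 0.047619; P(data | jar E) = (3/9)(6/8)(2/7)(5/6)(4/5) = 0.047619.
Multiplying each by its prior: 1/6 · 0 = 0, 1/4 · 0.0060606 = 0.0015152, 1/6 · 0.035714 = 0.0059524, 1/4 · 0.047619 = 0.011905, 1/6 · 0.047619 = 0.0079365; with total 0.027309.
Dividing through by the total gives posterior P(jar A | data) = 0, P(jar B | data) = 0.055482, P(jar C | data) = 0.21797, P(jar D | data) = 0.43593, P(jar E | data) = 0.29062.
So P(black next | data) = Σ P(black next | H) P(H | data) = (0)(0.055482) + (1)(0.21797) + (1/2)(0.43593) + (3/4)(0.29062) = 0.6539.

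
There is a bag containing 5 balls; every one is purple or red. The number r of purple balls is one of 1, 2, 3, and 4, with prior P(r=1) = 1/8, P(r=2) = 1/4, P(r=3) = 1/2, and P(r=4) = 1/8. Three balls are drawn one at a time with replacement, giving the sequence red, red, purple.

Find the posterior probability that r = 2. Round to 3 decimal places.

0.346

For each hypothesis, P(data | H) works out to: P(data | r = 1) = (4/5)(4/5)(1/5) = 16/125; P(data | r = 2) = (3/5)(3/5)(2/5) = 18/125; P(data | r = 3) = (2/5)(2/5)(3/5) = 12/125; P(data | r = 4) = (1/5)(1/5)(4/5) = 4/125.
The prior-weighted likelihoods are 1/8 · 16/125 = 2/125, 1/4 · 18/125 = 9/250, 1/2 · 12/125 = 6/125, 1/8 · 4/125 = 1/250; summing to 13/125.
By Bayes' rule, P(r = 2 | data) = (9/250) / (13/125) = 9/26.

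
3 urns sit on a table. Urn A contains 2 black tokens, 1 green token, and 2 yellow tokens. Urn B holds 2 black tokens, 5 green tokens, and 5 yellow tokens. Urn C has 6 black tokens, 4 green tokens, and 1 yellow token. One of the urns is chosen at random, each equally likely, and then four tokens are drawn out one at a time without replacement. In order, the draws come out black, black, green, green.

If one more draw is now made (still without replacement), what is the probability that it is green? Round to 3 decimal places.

0.292

Under each hypothesis, the probability of the observed sequence is: P(data | urn A) = (2/5)(1/4)(1/3)(0/2) = 0; P(data | urn B) = (2/12)(1/11)(5/10)(4/9) = 0.003367; P(data | urn C) = (6/11)(5/10)(4/9)(3/8) = 0.045455.
Multiplying each by its prior: 1/3 · 0 = 0, 1/3 · 0.003367 = 0.0011223, 1/3 · 0.045455 = 0.015152; summing to 0.016274.
Normalising, the posterior is P(urn A | data) = 0, P(urn B | data) = 0.068966, P(urn C | data) = 0.93103.
Averaging over the posterior, P(green next | data) = (3/8)(0.068966) + (2/7)(0.93103) = 0.29187.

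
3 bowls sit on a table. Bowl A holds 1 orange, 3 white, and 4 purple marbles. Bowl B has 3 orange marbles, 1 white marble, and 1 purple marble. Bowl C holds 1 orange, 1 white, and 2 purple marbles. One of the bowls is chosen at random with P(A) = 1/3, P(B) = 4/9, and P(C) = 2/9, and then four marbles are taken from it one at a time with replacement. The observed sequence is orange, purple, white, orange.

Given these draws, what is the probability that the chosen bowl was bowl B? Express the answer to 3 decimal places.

0.702

Under each hypothesis, the probability of the observed sequence is: P(data | bowl A) = (1/8)(4/8)(3/8)(1/8) = 0.0029297; P(data | bowl B) = (3/5)(1/5)(1/5)(3/5) = 0.0144; P(data | bowl C) = (1/4)(2/4)(1/4)(1/4) = 0.0078125.
Multiplying each by its prior: 1/3 · 0.0029297 = 0.00097656, 4/9 · 0.0144 = 0.0064, 2/9 · 0.0078125 = 0.0017361; with total 0.0091127.
Therefore the posterior P(bowl B | data) = (0.0064) / (0.0091127) = 0.70232.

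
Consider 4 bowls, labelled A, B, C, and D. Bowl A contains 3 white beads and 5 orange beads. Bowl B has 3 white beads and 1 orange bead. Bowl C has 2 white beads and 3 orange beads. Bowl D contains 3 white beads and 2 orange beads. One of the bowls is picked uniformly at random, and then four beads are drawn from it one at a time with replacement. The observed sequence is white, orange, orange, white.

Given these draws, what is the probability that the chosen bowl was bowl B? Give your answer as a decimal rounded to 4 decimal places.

For each hypothesis, P(data | H) works out to: P(data | bowl A) = (3/8)(5/8)(5/8)(3/8) = 0.054932; P(data | bowl B) = (3/4)(1/4)(1/4)(3/4) = 0.035156; P(data | bowl C) = (2/5)(3/5)(3/5)(2/5) = 0.0576; P(data | bowl D) = (3/5)(2/5)(2/5)(3/5) = 0.0576.
Multiplying each by its prior: 1/4 · 0.054932 = 0.013733, 1/4 · 0.035156 = 0.0087891, 1/4 · 0.0576 = 0.0144, 1/4 · 0.0576 = 0.0144; summing to 0.051322.
By Bayes' rule, P(bowl B | data) = (0.0087891) / (0.051322) = 0.17125.

0.1713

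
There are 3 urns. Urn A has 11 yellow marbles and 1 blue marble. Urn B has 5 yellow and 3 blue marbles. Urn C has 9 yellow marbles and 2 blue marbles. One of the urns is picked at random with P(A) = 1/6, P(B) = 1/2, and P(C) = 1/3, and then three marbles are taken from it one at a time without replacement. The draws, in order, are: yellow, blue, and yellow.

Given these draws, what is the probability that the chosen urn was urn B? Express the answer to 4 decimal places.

0.5887

Under each hypothesis, the probability of the observed sequence is: P(data | urn A) = (11/12)(1/11)(10/10) = 0.083333; P(data | urn B) = (5/8)(3/7)(4/6) = 0.17857; P(data | urn C) = (9/11)(2/10)(8/9) = 0.14545.
Weighting by the prior gives 1/6 · 0.083333 = 0.013889, 1/2 · 0.17857 = 0.089286, 1/3 · 0.14545 = 0.048485; these sum to 0.15166.
Therefore the posterior P(urn B | data) = (0.089286) / (0.15166) = 0.58873.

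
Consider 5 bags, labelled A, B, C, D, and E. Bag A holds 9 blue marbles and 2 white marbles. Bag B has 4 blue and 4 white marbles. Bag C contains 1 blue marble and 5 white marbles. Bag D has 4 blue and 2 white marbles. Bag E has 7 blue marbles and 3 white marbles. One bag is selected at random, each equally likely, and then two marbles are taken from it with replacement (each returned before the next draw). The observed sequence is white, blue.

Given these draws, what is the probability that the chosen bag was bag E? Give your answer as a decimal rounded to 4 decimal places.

0.2165

Compute the likelihood of the observed sequence for each case: P(data | bag A) = (2/11)(9/11) = 0.14876; P(data | bag B) = (4/8)(4/8) = 0.25; P(data | bag C) = (5/6)(1/6) = 0.13889; P(data | bag D) = (2/6)(4/6) = 0.22222; P(data | bag E) = (3/10)(7/10) = 0.21.
Multiplying each by its prior: 1/5 · 0.14876 = 0.029752, 1/5 · 0.25 = 0.05, 1/5 · 0.13889 = 0.027778, 1/5 · 0.22222 = 0.044444, 1/5 · 0.21 = 0.042; these sum to 0.19397.
Therefore the posterior P(bag E | data) = (0.042) / (0.19397) = 0.21652.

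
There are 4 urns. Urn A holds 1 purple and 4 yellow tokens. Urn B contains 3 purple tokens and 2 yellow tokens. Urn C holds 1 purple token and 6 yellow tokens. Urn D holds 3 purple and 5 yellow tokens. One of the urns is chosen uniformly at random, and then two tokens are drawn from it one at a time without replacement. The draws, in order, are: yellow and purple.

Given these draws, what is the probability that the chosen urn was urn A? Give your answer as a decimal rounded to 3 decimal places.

0.220

The likelihood of the observed sequence under each hypothesis: P(data | urn A) = (4/5)(1/4) = 1/5; P(data | urn B) = (2/5)(3/4) = 3/10; P(data | urn C) = (6/7)(1/6) = 1/7; P(data | urn D) = (5/8)(3/7) = 15/56.
Weighting by the prior gives 1/4 · 1/5 = 1/20, 1/4 · 3/10 = 3/40, 1/4 · 1/7 = 1/28, 1/4 · 15/56 = 15/224; with total 51/224.
By Bayes' rule, P(urn A | data) = (1/20) / (51/224) = 56/255.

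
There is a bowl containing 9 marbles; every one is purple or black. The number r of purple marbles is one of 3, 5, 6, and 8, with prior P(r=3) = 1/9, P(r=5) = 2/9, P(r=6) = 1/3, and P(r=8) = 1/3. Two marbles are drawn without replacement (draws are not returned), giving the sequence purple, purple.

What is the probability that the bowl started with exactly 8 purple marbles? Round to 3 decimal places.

For each hypothesis, P(data | H) works out to: P(data | r = 3) = (3/9)(2/8) = 1/12; P(data | r = 5) = (5/9)(4/8) = 5/18; P(data | r = 6) = (6/9)(5/8) = 5/12; P(data | r = 8) = (8/9)(7/8) = 7/9.
Multiplying each by its prior: 1/9 · 1/12 = 1/108, 2/9 · 5/18 = 5/81, 1/3 · 5/12 = 5/36, 1/3 · 7/9 = 7/27; with total 38/81.
By Bayes' rule, P(r = 8 | data) = (7/27) / (38/81) = 21/38.

0.553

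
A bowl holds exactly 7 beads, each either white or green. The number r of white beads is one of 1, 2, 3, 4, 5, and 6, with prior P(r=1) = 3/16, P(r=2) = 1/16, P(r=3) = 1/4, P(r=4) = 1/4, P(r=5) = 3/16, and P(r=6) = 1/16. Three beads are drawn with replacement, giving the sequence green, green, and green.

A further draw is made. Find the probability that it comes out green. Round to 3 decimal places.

0.727

For each hypothesis, P(data | H) works out to: P(data | r = 1) = (6/7)(6/7)(6/7) = 0.62974; P(data | r = 2) = (5/7)(5/7)(5/7) = 0.36443; P(data | r = 3) = (4/7)(4/7)(4/7) = 0.18659; P(data | r = 4) = (3/7)(3/7)(3/7) = 0.078717; P(data | r = 5) = (2/7)(2/7)(2/7) = 0.023324; P(data | r = 6) = (1/7)(1/7)(1/7) = 0.0029155.
The prior-weighted likelihoods are 3/16 · 0.62974 = 0.11808, 1/16 · 0.36443 = 0.022777, 1/4 · 0.18659 = 0.046647, 1/4 · 0.078717 = 0.019679, 3/16 · 0.023324 = 0.0043732, 1/16 · 0.0029155 = 0.00018222; these sum to 0.21173.
Dividing through by the total gives posterior P(r = 1 | data) = 0.55766, P(r = 2 | data) = 0.10757, P(r = 3 | data) = 0.22031, P(r = 4 | data) = 0.092943, P(r = 5 | data) = 0.020654, P(r = 6 | data) = 0.00086059.
The predictive probability is P(green next | data) = (6/7)(0.55766) + (5/7)(0.10757) + (4/7)(0.22031) + (3/7)(0.092943) + (2/7)(0.020654) + (1/7)(0.00086059) = 0.72658.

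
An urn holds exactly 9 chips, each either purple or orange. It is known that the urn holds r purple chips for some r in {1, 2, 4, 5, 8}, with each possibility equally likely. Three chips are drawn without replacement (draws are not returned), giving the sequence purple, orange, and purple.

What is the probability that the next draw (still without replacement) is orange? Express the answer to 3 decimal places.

The likelihood of the observed sequence under each hypothesis: P(data | r = 1) = (1/9)(8/8)(0/7) = 0; P(data | r = 2) = (2/9)(7/8)(1/7) = 1/36; P(data | r = 4) = (4/9)(5/8)(3/7) = 5/42; P(data | r = 5) = (5/9)(4/8)(4/7) = 10/63; P(data | r = 8) = (8/9)(1/8)(7/7) = 1/9.
Weighting by the prior gives 1/5 · 0 = 0, 1/5 · 1/36 = 1/180, 1/5 · 5/42 = 1/42, 1/5 · 10/63 = 2/63, 1/5 · 1/9 = 1/45; these sum to 1/12.
Dividing through by the total gives posterior P(r = 1 | data) = 0, P(r = 2 | data) = 1/15, P(r = 4 | data) = 2/7, P(r = 5 | data) = 8/21, P(r = 8 | data) = 4/15.
The predictive probability is P(orange next | data) = (1)(1/15) + (2/3)(2/7) + (1/2)(8/21) + (0)(4/15) = 47/105.

0.448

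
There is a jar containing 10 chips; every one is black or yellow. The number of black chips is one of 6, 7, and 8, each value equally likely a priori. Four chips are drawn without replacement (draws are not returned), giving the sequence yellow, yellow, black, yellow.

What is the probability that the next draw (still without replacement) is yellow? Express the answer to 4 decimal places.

0.1290

Under each hypothesis, the probability of the observed sequence is: P(data | r = 6) = (4/10)(3/9)(6/8)(2/7) = 0.028571; P(data | r = 7) = (3/10)(2/9)(7/8)(1/7) = 0.0083333; P(data | r = 8) = (2/10)(1/9)(8/8)(0/7) = 0.
The prior-weighted likelihoods are 1/3 · 0.028571 = 0.0095238, 1/3 · 0.0083333 = 0.0027778, 1/3 · 0 = 0; these sum to 0.012302.
Dividing through by the total gives posterior P(r = 6 | data) = 0.77419, P(r = 7 | data) = 0.22581, P(r = 8 | data) = 0.
So P(yellow next | data) = Σ P(yellow next | H) P(H | data) = (1/6)(0.77419) + (0)(0.22581) = 0.12903.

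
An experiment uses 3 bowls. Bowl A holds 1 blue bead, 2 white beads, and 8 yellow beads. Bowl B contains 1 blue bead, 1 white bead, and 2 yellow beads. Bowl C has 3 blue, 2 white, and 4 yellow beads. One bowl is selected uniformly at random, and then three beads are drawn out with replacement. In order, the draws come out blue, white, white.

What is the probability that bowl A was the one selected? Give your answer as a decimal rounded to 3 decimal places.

0.086

Under each hypothesis, the probability of the observed sequence is: P(data | bowl A) = (1/11)(2/11)(2/11) = 0.0030053; P(data | bowl B) = (1/4)(1/4)(1/4) = 0.015625; P(data | bowl C) = (3/9)(2/9)(2/9) = 0.016461.
Multiplying each by its prior: 1/3 · 0.0030053 = 0.0010018, 1/3 · 0.015625 = 0.0052083, 1/3 · 0.016461 = 0.005487; summing to 0.011697.
By Bayes' rule, P(bowl A | data) = (0.0010018) / (0.011697) = 0.085641.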